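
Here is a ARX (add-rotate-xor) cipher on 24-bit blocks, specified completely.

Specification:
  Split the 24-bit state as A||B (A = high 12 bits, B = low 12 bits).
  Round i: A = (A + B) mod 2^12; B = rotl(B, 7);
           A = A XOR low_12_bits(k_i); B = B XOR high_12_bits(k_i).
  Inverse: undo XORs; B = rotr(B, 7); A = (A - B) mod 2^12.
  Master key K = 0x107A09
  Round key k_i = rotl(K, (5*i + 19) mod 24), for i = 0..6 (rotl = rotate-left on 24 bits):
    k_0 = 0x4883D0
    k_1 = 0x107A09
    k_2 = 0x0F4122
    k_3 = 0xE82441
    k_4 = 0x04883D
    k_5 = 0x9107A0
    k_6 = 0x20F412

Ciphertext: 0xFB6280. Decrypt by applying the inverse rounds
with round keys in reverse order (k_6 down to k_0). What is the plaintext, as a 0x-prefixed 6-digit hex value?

s_0 = ciphertext = 0xFB6280
s_1 = InvRound(s_0, k_6) = 0x9C31E1
s_2 = InvRound(s_1, k_5) = 0x032E31
s_3 = InvRound(s_2, k_4) = 0x8D3F3C
s_4 = InvRound(s_3, k_3) = 0x4CF7C3
s_5 = InvRound(s_4, k_2) = 0xEFF6EE
s_6 = InvRound(s_5, k_1) = 0x7C7D2F
s_7 = InvRound(s_6, k_0) = 0xF244F3

0xF244F3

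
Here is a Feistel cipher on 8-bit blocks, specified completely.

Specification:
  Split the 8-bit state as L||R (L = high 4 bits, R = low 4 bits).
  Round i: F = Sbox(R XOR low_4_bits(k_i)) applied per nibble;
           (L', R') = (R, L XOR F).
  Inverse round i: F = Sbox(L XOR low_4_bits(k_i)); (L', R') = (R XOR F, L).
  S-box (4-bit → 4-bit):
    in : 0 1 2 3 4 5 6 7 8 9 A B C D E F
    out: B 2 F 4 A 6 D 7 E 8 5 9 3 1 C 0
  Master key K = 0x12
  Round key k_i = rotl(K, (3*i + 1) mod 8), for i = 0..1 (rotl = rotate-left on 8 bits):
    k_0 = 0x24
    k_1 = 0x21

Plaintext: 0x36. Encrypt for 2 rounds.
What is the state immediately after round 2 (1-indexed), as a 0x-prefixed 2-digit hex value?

0xC7

s_0 = plaintext = 0x36
s_1 = Round(s_0, k_0) = 0x6C
s_2 = Round(s_1, k_1) = 0xC7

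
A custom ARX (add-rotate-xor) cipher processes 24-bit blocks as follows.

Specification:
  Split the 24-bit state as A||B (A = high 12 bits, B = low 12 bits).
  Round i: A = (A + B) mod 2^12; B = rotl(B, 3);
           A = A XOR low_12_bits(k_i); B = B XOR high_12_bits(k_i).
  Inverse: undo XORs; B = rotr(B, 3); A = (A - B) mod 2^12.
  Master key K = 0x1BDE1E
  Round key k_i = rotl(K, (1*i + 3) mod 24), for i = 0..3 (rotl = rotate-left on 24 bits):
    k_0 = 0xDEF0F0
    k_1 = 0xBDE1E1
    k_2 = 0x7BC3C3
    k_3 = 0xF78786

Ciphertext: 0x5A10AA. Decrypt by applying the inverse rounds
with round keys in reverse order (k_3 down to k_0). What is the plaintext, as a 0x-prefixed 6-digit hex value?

0xB82A23

s_0 = ciphertext = 0x5A10AA
s_1 = InvRound(s_0, k_3) = 0xC2D5FA
s_2 = InvRound(s_1, k_2) = 0x3A6C48
s_3 = InvRound(s_2, k_1) = 0x555CF2
s_4 = InvRound(s_3, k_0) = 0xB82A23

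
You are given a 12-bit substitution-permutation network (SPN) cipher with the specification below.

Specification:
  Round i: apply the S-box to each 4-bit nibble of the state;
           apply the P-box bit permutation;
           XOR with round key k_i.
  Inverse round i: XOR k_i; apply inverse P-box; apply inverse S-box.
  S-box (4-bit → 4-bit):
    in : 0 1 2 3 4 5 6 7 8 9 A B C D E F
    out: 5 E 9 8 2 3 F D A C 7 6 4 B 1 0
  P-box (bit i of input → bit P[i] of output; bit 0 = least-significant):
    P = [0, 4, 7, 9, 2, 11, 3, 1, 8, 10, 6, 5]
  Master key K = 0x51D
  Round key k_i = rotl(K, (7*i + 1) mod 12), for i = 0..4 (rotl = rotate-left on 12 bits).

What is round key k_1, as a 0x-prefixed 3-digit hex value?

K = 0x51D
k_0 = rotl(K, (7*0+1) mod 12) = rotl(K, 1) = 0xA3A
k_1 = rotl(K, (7*1+1) mod 12) = rotl(K, 8) = 0xD51

0xD51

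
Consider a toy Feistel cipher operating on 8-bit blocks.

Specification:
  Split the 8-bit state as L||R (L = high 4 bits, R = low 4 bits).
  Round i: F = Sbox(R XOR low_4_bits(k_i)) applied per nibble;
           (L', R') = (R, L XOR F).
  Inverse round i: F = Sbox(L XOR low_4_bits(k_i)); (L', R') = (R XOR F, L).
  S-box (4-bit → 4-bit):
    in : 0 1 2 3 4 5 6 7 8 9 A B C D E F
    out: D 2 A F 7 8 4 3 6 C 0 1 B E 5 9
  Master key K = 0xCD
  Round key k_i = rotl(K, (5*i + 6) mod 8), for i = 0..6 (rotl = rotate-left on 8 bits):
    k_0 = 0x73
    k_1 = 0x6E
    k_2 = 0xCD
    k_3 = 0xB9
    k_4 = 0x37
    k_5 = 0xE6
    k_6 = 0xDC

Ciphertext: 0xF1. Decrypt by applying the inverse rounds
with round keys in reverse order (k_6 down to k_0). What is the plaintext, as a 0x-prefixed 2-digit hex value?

s_0 = ciphertext = 0xF1
s_1 = InvRound(s_0, k_6) = 0xEF
s_2 = InvRound(s_1, k_5) = 0x9E
s_3 = InvRound(s_2, k_4) = 0xB9
s_4 = InvRound(s_3, k_3) = 0x3B
s_5 = InvRound(s_4, k_2) = 0xE3
s_6 = InvRound(s_5, k_1) = 0xEE
s_7 = InvRound(s_6, k_0) = 0x0E

0x0E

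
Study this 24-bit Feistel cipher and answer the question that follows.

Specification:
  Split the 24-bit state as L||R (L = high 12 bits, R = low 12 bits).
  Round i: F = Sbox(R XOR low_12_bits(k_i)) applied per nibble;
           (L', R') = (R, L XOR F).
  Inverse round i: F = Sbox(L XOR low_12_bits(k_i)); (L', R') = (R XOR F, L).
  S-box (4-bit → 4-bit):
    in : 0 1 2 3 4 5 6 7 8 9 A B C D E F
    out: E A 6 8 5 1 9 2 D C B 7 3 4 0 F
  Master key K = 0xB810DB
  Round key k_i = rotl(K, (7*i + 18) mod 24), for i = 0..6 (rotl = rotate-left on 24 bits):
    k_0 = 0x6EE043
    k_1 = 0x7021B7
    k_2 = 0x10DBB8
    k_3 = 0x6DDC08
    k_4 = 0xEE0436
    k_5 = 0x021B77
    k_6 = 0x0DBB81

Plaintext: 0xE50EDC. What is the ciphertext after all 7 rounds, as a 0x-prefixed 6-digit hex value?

s_0 = plaintext = 0xE50EDC
s_1 = Round(s_0, k_0) = 0xEDCE9F
s_2 = Round(s_1, k_1) = 0xE9F1B1
s_3 = Round(s_2, k_2) = 0x1B1573
s_4 = Round(s_3, k_3) = 0x573D96
s_5 = Round(s_4, k_4) = 0xD969CD
s_6 = Round(s_5, k_5) = 0x9CDBED
s_7 = Round(s_6, k_6) = 0xBED75E

0xBED75E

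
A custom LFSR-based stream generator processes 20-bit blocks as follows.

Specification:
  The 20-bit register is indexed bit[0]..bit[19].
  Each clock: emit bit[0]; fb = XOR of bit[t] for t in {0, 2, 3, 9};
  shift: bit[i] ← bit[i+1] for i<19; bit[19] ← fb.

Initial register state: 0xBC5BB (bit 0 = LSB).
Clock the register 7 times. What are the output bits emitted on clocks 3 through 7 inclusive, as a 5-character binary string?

01110

reg_0 = 0xBC5BB
clock 1: out=1, reg = 0x5E2DD
clock 2: out=1, reg = 0x2F16E
clock 3: out=0, reg = 0x178B7
clock 4: out=1, reg = 0x0BC5B
clock 5: out=1, reg = 0x05E2D
clock 6: out=1, reg = 0x02F16
clock 7: out=0, reg = 0x0178B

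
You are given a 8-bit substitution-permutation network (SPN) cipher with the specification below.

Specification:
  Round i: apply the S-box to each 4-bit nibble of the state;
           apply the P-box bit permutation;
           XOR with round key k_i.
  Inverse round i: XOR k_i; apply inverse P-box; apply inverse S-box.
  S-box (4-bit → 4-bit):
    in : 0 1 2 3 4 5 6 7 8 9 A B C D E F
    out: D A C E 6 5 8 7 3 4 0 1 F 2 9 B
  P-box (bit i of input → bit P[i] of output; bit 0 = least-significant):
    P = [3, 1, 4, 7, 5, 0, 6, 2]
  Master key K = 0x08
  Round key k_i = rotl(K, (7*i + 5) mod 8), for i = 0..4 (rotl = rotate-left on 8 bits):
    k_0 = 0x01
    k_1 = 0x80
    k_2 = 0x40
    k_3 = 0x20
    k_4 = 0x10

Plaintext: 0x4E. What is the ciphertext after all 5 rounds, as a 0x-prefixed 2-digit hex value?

0xAB

s_0 = plaintext = 0x4E
s_1 = Round(s_0, k_0) = 0xC8
s_2 = Round(s_1, k_1) = 0xEF
s_3 = Round(s_2, k_2) = 0xEE
s_4 = Round(s_3, k_3) = 0x8C
s_5 = Round(s_4, k_4) = 0xAB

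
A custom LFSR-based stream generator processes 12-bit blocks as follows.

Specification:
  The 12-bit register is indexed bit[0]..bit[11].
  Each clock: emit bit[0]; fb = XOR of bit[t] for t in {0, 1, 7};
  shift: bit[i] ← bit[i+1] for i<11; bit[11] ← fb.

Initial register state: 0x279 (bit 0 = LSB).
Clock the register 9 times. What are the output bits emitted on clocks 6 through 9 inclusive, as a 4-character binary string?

reg_0 = 0x279
clock 1: out=1, reg = 0x93C
clock 2: out=0, reg = 0x49E
clock 3: out=0, reg = 0x24F
clock 4: out=1, reg = 0x127
clock 5: out=1, reg = 0x093
clock 6: out=1, reg = 0x849
clock 7: out=1, reg = 0xC24
clock 8: out=0, reg = 0x612
clock 9: out=0, reg = 0xB09

1100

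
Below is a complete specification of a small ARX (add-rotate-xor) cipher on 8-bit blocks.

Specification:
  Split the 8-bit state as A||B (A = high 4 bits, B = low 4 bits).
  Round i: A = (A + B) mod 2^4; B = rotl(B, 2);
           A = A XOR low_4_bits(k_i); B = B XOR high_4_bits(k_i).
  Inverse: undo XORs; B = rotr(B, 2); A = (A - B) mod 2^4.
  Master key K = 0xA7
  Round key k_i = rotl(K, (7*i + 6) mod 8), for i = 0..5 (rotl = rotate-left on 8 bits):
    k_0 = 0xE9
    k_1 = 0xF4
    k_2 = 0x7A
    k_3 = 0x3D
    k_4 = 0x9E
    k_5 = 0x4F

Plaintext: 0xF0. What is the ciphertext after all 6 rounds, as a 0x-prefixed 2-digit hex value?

s_0 = plaintext = 0xF0
s_1 = Round(s_0, k_0) = 0x6E
s_2 = Round(s_1, k_1) = 0x04
s_3 = Round(s_2, k_2) = 0xE6
s_4 = Round(s_3, k_3) = 0x9A
s_5 = Round(s_4, k_4) = 0xD3
s_6 = Round(s_5, k_5) = 0xF8

0xF8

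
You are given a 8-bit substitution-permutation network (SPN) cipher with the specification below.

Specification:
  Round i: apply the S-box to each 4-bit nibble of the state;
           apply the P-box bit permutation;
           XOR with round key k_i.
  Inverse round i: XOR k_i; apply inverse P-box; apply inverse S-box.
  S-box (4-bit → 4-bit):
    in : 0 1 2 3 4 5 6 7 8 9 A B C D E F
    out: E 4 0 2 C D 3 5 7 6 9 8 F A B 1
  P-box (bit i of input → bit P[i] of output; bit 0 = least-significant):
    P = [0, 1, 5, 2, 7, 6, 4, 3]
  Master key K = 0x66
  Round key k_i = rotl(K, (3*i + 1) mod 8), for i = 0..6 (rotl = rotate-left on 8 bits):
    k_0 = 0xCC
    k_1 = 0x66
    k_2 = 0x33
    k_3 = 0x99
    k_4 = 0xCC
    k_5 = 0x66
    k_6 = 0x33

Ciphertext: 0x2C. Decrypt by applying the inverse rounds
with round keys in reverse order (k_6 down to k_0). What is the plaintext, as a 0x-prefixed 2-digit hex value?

0x71

s_0 = ciphertext = 0x2C
s_1 = InvRound(s_0, k_6) = 0x4E
s_2 = InvRound(s_1, k_5) = 0xB1
s_3 = InvRound(s_2, k_4) = 0x05
s_4 = InvRound(s_3, k_3) = 0x5B
s_5 = InvRound(s_4, k_2) = 0xD1
s_6 = InvRound(s_5, k_1) = 0x7C
s_7 = InvRound(s_6, k_0) = 0x71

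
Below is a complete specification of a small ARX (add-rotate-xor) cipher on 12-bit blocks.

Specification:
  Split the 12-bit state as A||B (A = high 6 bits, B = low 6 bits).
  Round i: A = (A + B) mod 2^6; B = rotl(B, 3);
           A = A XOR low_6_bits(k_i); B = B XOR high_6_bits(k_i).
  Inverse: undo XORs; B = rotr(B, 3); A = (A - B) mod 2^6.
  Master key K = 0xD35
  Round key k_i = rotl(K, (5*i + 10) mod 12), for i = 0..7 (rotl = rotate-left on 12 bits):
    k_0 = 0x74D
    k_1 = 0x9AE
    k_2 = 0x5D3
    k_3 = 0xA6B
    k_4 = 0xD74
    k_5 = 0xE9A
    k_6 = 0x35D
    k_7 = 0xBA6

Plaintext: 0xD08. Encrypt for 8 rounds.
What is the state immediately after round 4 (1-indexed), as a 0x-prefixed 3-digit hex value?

0x456

s_0 = plaintext = 0xD08
s_1 = Round(s_0, k_0) = 0xC5C
s_2 = Round(s_1, k_1) = 0x8C5
s_3 = Round(s_2, k_2) = 0xEFF
s_4 = Round(s_3, k_3) = 0x456
s_5 = Round(s_4, k_4) = 0x4C7
s_6 = Round(s_5, k_5) = 0x002
s_7 = Round(s_6, k_6) = 0x7DD
s_8 = Round(s_7, k_7) = 0x685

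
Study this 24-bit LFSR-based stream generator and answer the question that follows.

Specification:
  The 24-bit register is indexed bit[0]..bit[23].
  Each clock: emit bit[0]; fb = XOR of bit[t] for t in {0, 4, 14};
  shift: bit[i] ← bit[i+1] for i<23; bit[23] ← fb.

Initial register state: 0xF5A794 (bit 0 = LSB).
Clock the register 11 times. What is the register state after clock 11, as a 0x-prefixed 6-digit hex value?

0x477EB4

reg_0 = 0xF5A794
clock 1: out=0, reg = 0xFAD3CA
clock 2: out=0, reg = 0xFD69E5
clock 3: out=1, reg = 0x7EB4F2
clock 4: out=0, reg = 0xBF5A79
clock 5: out=1, reg = 0xDFAD3C
clock 6: out=0, reg = 0xEFD69E
clock 7: out=0, reg = 0x77EB4F
clock 8: out=1, reg = 0x3BF5A7
clock 9: out=1, reg = 0x1DFAD3
clock 10: out=1, reg = 0x8EFD69
clock 11: out=1, reg = 0x477EB4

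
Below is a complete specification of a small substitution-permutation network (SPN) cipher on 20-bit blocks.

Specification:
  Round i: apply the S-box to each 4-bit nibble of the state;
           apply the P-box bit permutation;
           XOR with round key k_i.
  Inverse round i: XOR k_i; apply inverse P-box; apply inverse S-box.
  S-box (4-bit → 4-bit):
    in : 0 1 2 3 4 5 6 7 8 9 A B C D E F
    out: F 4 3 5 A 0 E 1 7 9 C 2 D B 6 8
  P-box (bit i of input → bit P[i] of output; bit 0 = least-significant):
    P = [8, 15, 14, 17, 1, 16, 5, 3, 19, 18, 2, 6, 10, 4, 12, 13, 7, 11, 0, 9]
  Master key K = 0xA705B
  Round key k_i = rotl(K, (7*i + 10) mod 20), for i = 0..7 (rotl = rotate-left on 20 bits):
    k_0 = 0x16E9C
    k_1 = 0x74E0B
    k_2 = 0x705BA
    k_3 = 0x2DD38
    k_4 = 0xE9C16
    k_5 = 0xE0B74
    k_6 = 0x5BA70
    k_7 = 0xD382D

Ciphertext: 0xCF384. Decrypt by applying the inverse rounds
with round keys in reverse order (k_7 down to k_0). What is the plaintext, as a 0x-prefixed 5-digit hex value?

0x54C48

s_0 = ciphertext = 0xCF384
s_1 = InvRound(s_0, k_7) = 0x05568
s_2 = InvRound(s_1, k_6) = 0x4DB48
s_3 = InvRound(s_2, k_5) = 0x5E3A6
s_4 = InvRound(s_3, k_4) = 0xD07EC
s_5 = InvRound(s_4, k_3) = 0xDE0B6
s_6 = InvRound(s_5, k_2) = 0x593F0
s_7 = InvRound(s_6, k_1) = 0x88FC0
s_8 = InvRound(s_7, k_0) = 0x54C48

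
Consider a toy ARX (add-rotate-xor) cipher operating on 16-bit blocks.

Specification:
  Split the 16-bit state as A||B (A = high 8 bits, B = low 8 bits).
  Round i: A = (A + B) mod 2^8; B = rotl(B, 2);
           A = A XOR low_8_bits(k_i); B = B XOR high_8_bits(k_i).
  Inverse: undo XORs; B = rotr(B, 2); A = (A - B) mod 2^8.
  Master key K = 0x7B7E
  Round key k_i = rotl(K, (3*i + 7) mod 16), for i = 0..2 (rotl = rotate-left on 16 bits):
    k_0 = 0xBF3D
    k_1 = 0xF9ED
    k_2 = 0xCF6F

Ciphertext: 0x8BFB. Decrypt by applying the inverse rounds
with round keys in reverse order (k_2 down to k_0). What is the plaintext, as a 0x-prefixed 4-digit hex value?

0x20A0

s_0 = ciphertext = 0x8BFB
s_1 = InvRound(s_0, k_2) = 0xD70D
s_2 = InvRound(s_1, k_1) = 0xFD3D
s_3 = InvRound(s_2, k_0) = 0x20A0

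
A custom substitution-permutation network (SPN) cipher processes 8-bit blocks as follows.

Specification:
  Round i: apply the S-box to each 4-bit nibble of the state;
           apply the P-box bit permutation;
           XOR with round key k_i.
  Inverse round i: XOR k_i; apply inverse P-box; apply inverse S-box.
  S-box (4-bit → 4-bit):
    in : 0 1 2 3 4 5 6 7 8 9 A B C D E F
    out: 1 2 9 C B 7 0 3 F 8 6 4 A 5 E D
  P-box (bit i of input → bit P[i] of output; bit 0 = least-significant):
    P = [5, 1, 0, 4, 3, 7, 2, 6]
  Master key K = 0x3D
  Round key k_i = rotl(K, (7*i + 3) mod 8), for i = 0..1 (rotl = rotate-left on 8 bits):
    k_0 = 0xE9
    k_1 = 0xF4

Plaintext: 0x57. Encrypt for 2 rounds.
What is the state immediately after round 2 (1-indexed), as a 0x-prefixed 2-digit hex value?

s_0 = plaintext = 0x57
s_1 = Round(s_0, k_0) = 0x47
s_2 = Round(s_1, k_1) = 0x1E

0x1E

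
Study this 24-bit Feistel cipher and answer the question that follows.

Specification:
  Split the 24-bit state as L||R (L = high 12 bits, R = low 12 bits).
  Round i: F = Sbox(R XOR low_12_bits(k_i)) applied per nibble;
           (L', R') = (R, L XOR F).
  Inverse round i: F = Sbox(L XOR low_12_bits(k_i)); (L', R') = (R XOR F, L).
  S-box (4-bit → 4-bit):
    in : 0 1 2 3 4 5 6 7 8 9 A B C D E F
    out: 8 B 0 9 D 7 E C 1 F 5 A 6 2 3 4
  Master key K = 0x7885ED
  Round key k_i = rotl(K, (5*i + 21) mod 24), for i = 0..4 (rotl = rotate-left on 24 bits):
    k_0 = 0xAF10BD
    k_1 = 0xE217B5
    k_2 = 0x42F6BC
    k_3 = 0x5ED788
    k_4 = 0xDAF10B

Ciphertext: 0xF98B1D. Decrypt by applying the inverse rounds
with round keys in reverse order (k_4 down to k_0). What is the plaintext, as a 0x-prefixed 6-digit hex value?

0x5F59E5

s_0 = ciphertext = 0xF98B1D
s_1 = InvRound(s_0, k_4) = 0x8E4F98
s_2 = InvRound(s_1, k_3) = 0xB7E8E4
s_3 = InvRound(s_2, k_2) = 0xA84B7E
s_4 = InvRound(s_3, k_1) = 0x9E5A84
s_5 = InvRound(s_4, k_0) = 0x5F59E5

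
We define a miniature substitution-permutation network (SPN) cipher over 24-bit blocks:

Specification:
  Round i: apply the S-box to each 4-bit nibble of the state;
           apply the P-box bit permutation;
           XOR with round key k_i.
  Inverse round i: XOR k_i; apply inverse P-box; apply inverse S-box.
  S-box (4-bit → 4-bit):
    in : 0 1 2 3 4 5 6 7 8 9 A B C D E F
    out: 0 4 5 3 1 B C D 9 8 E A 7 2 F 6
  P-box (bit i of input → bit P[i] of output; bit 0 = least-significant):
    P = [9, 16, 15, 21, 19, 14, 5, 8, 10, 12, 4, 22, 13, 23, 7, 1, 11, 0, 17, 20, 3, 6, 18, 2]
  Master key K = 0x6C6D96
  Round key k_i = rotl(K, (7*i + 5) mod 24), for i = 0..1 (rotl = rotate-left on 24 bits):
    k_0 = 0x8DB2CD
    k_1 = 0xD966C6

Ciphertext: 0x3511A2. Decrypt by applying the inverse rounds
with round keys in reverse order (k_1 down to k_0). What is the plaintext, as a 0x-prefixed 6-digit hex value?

0x6D047E

s_0 = ciphertext = 0x3511A2
s_1 = InvRound(s_0, k_1) = 0xA035E8
s_2 = InvRound(s_1, k_0) = 0x6D047E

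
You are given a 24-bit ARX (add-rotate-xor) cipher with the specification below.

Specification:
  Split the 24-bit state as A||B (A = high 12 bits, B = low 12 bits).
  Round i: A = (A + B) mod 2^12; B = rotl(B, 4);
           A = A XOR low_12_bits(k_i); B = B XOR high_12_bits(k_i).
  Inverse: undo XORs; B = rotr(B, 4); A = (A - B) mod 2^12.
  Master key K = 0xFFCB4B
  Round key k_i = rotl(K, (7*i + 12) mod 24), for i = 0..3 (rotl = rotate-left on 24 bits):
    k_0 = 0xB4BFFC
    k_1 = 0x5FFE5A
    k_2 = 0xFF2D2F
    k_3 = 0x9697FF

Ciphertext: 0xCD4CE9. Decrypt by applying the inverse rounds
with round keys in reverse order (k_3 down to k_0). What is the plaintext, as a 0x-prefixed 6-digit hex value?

s_0 = ciphertext = 0xCD4CE9
s_1 = InvRound(s_0, k_3) = 0xAD3058
s_2 = InvRound(s_1, k_2) = 0xD02AFA
s_3 = InvRound(s_2, k_1) = 0xD685F0
s_4 = InvRound(s_3, k_0) = 0x6A9BEB

0x6A9BEB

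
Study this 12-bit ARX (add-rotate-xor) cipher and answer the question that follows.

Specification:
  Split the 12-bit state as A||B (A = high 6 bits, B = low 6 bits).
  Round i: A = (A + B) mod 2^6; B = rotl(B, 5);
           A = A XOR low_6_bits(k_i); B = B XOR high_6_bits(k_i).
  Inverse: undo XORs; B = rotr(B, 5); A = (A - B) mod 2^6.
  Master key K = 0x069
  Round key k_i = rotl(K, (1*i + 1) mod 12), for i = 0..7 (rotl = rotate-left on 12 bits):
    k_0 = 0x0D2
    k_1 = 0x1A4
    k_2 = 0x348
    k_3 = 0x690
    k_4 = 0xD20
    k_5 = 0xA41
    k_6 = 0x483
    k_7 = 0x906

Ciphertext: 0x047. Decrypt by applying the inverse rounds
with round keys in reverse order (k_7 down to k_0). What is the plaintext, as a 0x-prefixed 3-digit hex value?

0x508

s_0 = ciphertext = 0x047
s_1 = InvRound(s_0, k_7) = 0x007
s_2 = InvRound(s_1, k_6) = 0x66A
s_3 = InvRound(s_2, k_5) = 0x486
s_4 = InvRound(s_3, k_4) = 0x365
s_5 = InvRound(s_4, k_3) = 0x7BF
s_6 = InvRound(s_5, k_2) = 0xC65
s_7 = InvRound(s_6, k_1) = 0x387
s_8 = InvRound(s_7, k_0) = 0x508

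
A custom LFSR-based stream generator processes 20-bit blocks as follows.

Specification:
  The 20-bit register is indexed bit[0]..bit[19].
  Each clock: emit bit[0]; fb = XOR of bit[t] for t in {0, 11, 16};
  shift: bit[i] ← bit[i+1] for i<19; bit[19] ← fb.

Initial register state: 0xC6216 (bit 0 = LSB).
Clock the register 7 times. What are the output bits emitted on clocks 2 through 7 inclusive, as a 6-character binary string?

reg_0 = 0xC6216
clock 1: out=0, reg = 0x6310B
clock 2: out=1, reg = 0xB1885
clock 3: out=1, reg = 0xD8C42
clock 4: out=0, reg = 0x6C621
clock 5: out=1, reg = 0xB6310
clock 6: out=0, reg = 0xDB188
clock 7: out=0, reg = 0xED8C4

110100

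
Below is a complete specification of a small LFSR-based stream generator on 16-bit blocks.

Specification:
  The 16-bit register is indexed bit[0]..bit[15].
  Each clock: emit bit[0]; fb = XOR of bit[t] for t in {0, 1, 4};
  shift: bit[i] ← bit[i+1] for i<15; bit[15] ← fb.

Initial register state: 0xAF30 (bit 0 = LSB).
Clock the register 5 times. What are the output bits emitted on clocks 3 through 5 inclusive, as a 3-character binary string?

001

reg_0 = 0xAF30
clock 1: out=0, reg = 0xD798
clock 2: out=0, reg = 0xEBCC
clock 3: out=0, reg = 0x75E6
clock 4: out=0, reg = 0xBAF3
clock 5: out=1, reg = 0xDD79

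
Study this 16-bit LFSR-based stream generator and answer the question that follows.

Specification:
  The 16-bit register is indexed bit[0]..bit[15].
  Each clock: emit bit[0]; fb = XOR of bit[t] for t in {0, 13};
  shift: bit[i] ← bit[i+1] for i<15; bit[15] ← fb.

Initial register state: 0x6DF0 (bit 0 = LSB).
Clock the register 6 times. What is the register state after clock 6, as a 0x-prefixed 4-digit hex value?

0xADB7

reg_0 = 0x6DF0
clock 1: out=0, reg = 0xB6F8
clock 2: out=0, reg = 0xDB7C
clock 3: out=0, reg = 0x6DBE
clock 4: out=0, reg = 0xB6DF
clock 5: out=1, reg = 0x5B6F
clock 6: out=1, reg = 0xADB7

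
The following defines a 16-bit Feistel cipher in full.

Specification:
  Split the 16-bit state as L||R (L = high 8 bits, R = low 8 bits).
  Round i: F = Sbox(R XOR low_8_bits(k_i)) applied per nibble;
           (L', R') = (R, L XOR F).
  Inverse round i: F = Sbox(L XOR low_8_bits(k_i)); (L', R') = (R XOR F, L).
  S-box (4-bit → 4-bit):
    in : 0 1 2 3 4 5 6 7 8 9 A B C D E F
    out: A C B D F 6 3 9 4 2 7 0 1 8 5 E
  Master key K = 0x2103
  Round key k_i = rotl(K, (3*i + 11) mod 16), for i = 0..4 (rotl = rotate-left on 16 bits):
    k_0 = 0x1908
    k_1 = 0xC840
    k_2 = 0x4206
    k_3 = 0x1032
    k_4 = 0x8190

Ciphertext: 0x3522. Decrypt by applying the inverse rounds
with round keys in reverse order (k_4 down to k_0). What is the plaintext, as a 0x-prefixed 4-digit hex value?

s_0 = ciphertext = 0x3522
s_1 = InvRound(s_0, k_4) = 0x5435
s_2 = InvRound(s_1, k_3) = 0x0654
s_3 = InvRound(s_2, k_2) = 0xFE06
s_4 = InvRound(s_3, k_1) = 0x03FE
s_5 = InvRound(s_4, k_0) = 0x5E03

0x5E03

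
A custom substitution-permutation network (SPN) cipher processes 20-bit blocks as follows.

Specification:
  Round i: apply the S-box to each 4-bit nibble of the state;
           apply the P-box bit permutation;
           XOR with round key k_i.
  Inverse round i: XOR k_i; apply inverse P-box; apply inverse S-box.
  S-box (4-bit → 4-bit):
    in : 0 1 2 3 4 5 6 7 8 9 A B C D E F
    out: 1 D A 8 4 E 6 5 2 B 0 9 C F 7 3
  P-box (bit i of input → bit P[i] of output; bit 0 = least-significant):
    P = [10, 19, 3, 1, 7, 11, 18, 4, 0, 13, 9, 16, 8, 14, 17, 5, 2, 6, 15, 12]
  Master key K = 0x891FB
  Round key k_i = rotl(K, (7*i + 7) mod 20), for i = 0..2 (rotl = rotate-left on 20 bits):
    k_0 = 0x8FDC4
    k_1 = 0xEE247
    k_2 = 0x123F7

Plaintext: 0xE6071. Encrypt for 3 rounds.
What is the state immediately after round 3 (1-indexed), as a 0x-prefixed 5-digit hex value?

s_0 = plaintext = 0xE6071
s_1 = Round(s_0, k_0) = 0xE390B
s_2 = Round(s_1, k_1) = 0xF46A0
s_3 = Round(s_2, k_2) = 0x305B3

0x305B3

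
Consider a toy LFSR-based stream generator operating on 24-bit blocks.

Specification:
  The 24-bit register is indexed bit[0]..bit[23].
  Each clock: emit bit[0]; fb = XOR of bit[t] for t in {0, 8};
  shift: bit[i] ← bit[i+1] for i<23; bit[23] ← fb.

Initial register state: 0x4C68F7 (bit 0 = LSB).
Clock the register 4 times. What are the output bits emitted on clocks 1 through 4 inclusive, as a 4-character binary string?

1110

reg_0 = 0x4C68F7
clock 1: out=1, reg = 0xA6347B
clock 2: out=1, reg = 0xD31A3D
clock 3: out=1, reg = 0xE98D1E
clock 4: out=0, reg = 0xF4C68F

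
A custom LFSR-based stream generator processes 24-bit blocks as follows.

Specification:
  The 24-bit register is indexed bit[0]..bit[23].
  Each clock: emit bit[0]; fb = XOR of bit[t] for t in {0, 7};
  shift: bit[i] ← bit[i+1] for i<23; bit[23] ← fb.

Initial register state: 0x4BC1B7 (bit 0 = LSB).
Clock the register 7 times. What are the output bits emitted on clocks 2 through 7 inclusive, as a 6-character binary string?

reg_0 = 0x4BC1B7
clock 1: out=1, reg = 0x25E0DB
clock 2: out=1, reg = 0x12F06D
clock 3: out=1, reg = 0x897836
clock 4: out=0, reg = 0x44BC1B
clock 5: out=1, reg = 0xA25E0D
clock 6: out=1, reg = 0xD12F06
clock 7: out=0, reg = 0x689783

110110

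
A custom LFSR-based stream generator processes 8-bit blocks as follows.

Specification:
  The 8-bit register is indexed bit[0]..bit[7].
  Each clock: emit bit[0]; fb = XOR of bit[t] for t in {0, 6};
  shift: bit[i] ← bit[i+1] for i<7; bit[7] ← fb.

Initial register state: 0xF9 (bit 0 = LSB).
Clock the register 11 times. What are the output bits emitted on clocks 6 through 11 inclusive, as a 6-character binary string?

reg_0 = 0xF9
clock 1: out=1, reg = 0x7C
clock 2: out=0, reg = 0xBE
clock 3: out=0, reg = 0x5F
clock 4: out=1, reg = 0x2F
clock 5: out=1, reg = 0x97
clock 6: out=1, reg = 0xCB
clock 7: out=1, reg = 0x65
clock 8: out=1, reg = 0x32
clock 9: out=0, reg = 0x19
clock 10: out=1, reg = 0x8C
clock 11: out=0, reg = 0x46

111010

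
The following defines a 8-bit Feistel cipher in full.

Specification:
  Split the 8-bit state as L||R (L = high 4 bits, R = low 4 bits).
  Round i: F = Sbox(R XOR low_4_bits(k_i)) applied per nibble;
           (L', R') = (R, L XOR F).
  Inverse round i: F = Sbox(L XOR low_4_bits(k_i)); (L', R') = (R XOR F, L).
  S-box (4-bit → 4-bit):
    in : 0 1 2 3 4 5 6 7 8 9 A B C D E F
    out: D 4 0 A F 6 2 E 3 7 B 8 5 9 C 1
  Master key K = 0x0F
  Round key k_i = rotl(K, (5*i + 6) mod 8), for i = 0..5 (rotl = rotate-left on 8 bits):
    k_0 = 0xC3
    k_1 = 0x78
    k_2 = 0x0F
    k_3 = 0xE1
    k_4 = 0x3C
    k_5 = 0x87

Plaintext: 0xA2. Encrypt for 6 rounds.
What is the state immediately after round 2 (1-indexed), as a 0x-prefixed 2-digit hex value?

0xE0

s_0 = plaintext = 0xA2
s_1 = Round(s_0, k_0) = 0x2E
s_2 = Round(s_1, k_1) = 0xE0
s_3 = Round(s_2, k_2) = 0x0F
s_4 = Round(s_3, k_3) = 0xFC
s_5 = Round(s_4, k_4) = 0xC2
s_6 = Round(s_5, k_5) = 0x2A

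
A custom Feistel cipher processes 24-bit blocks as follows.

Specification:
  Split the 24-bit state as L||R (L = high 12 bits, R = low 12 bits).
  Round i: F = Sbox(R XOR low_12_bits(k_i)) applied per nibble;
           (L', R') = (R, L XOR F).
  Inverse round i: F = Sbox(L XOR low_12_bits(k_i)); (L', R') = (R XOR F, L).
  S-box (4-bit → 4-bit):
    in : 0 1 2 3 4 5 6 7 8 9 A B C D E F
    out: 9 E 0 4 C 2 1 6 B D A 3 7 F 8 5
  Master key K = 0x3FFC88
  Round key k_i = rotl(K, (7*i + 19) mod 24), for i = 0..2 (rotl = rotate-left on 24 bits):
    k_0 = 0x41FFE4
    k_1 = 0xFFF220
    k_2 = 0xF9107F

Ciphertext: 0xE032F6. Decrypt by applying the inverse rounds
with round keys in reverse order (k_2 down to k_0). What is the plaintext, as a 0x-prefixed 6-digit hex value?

0x06C53D

s_0 = ciphertext = 0xE032F6
s_1 = InvRound(s_0, k_2) = 0xA91E03
s_2 = InvRound(s_1, k_1) = 0x53DA91
s_3 = InvRound(s_2, k_0) = 0x06C53D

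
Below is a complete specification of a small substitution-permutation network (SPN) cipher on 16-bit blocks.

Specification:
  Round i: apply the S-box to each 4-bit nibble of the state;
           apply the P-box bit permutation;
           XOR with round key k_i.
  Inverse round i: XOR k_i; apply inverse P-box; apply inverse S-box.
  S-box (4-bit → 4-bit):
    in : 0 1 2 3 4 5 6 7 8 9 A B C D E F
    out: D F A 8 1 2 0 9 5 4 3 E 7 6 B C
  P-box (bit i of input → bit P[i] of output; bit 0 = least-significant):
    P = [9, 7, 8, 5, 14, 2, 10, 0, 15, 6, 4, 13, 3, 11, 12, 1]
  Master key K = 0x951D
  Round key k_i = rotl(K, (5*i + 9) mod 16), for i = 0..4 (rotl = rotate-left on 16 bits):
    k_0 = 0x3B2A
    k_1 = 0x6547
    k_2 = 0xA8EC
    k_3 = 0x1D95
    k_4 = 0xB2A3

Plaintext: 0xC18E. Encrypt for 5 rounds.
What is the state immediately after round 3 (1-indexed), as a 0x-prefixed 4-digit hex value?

s_0 = plaintext = 0xC18E
s_1 = Round(s_0, k_0) = 0xC5D2
s_2 = Round(s_1, k_1) = 0x79AB
s_3 = Round(s_2, k_2) = 0xE952
s_4 = Round(s_3, k_3) = 0x152B
s_5 = Round(s_4, k_4) = 0xAB4C

0xE952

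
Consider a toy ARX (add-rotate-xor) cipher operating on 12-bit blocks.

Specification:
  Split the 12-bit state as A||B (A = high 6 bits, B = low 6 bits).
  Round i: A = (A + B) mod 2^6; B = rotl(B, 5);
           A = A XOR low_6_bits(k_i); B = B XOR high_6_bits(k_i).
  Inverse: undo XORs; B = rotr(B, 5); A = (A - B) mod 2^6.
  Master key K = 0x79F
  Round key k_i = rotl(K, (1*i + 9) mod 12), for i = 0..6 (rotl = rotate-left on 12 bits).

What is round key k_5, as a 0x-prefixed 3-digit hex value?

0xE7D

K = 0x79F
k_0 = rotl(K, (1*0+9) mod 12) = rotl(K, 9) = 0xEF3
k_1 = rotl(K, (1*1+9) mod 12) = rotl(K, 10) = 0xDE7
k_2 = rotl(K, (1*2+9) mod 12) = rotl(K, 11) = 0xBCF
k_3 = rotl(K, (1*3+9) mod 12) = rotl(K, 0) = 0x79F
k_4 = rotl(K, (1*4+9) mod 12) = rotl(K, 1) = 0xF3E
k_5 = rotl(K, (1*5+9) mod 12) = rotl(K, 2) = 0xE7D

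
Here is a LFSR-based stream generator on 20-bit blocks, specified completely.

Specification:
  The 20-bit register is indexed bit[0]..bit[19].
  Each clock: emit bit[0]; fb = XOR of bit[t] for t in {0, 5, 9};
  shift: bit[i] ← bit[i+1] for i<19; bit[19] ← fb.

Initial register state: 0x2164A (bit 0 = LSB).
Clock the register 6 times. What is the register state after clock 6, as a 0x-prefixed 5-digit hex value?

0xCC859

reg_0 = 0x2164A
clock 1: out=0, reg = 0x90B25
clock 2: out=1, reg = 0xC8592
clock 3: out=0, reg = 0x642C9
clock 4: out=1, reg = 0x32164
clock 5: out=0, reg = 0x990B2
clock 6: out=0, reg = 0xCC859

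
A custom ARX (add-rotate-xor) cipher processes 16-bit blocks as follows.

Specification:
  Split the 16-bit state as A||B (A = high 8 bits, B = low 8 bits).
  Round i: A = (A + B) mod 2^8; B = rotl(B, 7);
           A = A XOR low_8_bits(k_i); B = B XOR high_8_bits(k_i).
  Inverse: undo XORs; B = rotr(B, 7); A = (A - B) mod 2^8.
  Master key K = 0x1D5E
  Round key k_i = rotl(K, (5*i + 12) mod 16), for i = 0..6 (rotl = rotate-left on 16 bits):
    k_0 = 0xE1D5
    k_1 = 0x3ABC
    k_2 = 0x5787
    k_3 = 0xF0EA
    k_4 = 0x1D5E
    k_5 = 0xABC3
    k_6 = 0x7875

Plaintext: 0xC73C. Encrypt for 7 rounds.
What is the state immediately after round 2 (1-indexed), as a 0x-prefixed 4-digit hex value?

s_0 = plaintext = 0xC73C
s_1 = Round(s_0, k_0) = 0xD6FF
s_2 = Round(s_1, k_1) = 0x69C5
s_3 = Round(s_2, k_2) = 0xA9B5
s_4 = Round(s_3, k_3) = 0xB42A
s_5 = Round(s_4, k_4) = 0x8008
s_6 = Round(s_5, k_5) = 0x4BAF
s_7 = Round(s_6, k_6) = 0x8FAF

0x69C5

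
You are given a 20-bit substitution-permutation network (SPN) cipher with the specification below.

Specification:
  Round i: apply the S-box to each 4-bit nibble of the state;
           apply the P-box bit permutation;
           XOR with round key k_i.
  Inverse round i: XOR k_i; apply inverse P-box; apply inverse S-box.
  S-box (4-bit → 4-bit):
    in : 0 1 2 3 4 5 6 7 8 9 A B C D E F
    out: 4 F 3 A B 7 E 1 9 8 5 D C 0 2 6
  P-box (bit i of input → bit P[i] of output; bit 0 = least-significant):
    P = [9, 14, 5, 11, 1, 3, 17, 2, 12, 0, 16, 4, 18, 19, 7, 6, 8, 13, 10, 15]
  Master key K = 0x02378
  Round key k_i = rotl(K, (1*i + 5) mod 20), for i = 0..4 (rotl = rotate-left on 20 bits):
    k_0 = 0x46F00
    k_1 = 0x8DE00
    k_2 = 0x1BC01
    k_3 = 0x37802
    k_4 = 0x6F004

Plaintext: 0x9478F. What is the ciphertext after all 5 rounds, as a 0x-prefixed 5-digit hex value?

s_0 = plaintext = 0x9478F
s_1 = Round(s_0, k_0) = 0x8BF66
s_2 = Round(s_1, k_1) = 0xF17ED
s_3 = Round(s_2, k_2) = 0xD88C9
s_4 = Round(s_3, k_3) = 0x56056
s_5 = Round(s_4, k_4) = 0xD9DEE

0xD9DEE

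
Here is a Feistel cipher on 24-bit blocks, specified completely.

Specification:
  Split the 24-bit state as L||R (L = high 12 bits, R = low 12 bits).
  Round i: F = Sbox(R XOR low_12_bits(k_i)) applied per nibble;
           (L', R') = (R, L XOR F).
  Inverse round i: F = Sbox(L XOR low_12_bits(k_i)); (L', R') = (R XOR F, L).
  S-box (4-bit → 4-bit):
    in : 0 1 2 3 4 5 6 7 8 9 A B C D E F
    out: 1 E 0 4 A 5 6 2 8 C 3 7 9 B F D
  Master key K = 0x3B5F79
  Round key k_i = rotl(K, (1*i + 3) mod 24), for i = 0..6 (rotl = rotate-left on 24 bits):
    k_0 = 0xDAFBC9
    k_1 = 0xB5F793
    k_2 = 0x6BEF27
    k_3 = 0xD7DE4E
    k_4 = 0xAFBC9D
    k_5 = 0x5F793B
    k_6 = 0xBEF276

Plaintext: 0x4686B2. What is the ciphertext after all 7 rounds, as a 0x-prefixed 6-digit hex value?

s_0 = plaintext = 0x4686B2
s_1 = Round(s_0, k_0) = 0x6B2F4F
s_2 = Round(s_1, k_1) = 0xF4FE0B
s_3 = Round(s_2, k_2) = 0xE0B146
s_4 = Round(s_3, k_3) = 0x146313
s_5 = Round(s_4, k_4) = 0x313CC9
s_6 = Round(s_5, k_5) = 0xCC96C3
s_7 = Round(s_6, k_6) = 0x6C36BC

0x6C36BC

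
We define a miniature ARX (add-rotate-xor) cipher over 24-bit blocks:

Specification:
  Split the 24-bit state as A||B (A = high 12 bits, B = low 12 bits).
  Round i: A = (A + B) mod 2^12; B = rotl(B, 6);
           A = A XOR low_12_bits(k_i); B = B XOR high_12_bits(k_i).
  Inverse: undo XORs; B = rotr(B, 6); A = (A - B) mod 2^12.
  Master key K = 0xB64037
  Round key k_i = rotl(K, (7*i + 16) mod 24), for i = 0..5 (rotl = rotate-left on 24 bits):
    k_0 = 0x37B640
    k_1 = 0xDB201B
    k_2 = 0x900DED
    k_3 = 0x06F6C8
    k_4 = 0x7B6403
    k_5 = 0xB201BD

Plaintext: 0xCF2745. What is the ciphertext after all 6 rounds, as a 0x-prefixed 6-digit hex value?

0x7712CF

s_0 = plaintext = 0xCF2745
s_1 = Round(s_0, k_0) = 0x277226
s_2 = Round(s_1, k_1) = 0x48643A
s_3 = Round(s_2, k_2) = 0x52D790
s_4 = Round(s_3, k_3) = 0xA75471
s_5 = Round(s_4, k_4) = 0xAE5BE7
s_6 = Round(s_5, k_5) = 0x7712CF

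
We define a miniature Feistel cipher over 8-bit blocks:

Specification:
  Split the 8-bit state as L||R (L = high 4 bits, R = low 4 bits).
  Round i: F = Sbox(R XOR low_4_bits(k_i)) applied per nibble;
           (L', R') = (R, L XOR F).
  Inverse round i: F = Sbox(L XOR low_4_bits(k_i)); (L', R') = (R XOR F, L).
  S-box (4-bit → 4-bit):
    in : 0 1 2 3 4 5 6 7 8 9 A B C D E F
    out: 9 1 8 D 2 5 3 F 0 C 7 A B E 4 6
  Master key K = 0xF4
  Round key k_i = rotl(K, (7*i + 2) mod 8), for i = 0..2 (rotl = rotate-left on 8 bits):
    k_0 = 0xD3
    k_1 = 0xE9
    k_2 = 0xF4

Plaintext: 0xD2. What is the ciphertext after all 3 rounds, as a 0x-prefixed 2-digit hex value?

0x71

s_0 = plaintext = 0xD2
s_1 = Round(s_0, k_0) = 0x2C
s_2 = Round(s_1, k_1) = 0xC7
s_3 = Round(s_2, k_2) = 0x71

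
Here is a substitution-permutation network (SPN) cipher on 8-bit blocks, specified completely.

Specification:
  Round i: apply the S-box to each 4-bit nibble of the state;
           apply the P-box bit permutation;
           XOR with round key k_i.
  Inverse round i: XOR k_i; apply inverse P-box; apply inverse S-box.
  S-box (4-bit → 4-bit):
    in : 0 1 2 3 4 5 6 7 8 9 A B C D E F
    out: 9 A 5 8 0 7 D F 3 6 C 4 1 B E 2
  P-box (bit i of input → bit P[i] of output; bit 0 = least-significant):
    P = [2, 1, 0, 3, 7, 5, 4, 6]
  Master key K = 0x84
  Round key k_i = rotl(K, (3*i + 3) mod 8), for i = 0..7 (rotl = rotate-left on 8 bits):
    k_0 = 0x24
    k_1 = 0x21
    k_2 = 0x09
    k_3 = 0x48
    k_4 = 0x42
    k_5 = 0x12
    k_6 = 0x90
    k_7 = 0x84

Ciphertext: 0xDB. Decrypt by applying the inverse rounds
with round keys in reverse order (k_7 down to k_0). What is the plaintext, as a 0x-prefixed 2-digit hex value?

0x60

s_0 = ciphertext = 0xDB
s_1 = InvRound(s_0, k_7) = 0xA7
s_2 = InvRound(s_1, k_6) = 0x95
s_3 = InvRound(s_2, k_5) = 0xC5
s_4 = InvRound(s_3, k_4) = 0xC5
s_5 = InvRound(s_4, k_3) = 0xC6
s_6 = InvRound(s_5, k_2) = 0x07
s_7 = InvRound(s_6, k_1) = 0xF8
s_8 = InvRound(s_7, k_0) = 0x60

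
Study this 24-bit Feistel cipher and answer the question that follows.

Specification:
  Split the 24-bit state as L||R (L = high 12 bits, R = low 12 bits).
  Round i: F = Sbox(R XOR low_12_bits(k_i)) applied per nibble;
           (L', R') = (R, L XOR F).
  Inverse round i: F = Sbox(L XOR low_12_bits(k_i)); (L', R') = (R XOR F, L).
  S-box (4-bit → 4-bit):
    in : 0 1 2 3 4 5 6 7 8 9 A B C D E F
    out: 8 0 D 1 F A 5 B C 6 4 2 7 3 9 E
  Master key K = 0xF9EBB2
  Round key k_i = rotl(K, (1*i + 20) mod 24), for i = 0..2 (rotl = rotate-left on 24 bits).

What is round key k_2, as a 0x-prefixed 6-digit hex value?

K = 0xF9EBB2
k_0 = rotl(K, (1*0+20) mod 24) = rotl(K, 20) = 0x2F9EBB
k_1 = rotl(K, (1*1+20) mod 24) = rotl(K, 21) = 0x5F3D76
k_2 = rotl(K, (1*2+20) mod 24) = rotl(K, 22) = 0xBE7AEC

0xBE7AEC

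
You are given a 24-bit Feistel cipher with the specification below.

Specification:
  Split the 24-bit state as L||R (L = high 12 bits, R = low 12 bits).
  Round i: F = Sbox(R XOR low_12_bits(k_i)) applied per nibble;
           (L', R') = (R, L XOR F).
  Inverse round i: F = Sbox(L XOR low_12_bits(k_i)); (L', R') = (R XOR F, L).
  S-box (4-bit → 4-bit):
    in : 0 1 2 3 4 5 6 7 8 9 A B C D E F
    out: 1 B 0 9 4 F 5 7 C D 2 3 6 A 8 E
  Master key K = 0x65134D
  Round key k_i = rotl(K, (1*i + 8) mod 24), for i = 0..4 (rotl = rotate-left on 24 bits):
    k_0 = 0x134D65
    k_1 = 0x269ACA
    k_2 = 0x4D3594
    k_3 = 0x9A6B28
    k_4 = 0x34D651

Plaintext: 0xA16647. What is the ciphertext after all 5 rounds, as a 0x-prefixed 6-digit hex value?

s_0 = plaintext = 0xA16647
s_1 = Round(s_0, k_0) = 0x647916
s_2 = Round(s_1, k_1) = 0x916FE1
s_3 = Round(s_2, k_2) = 0xFE1B69
s_4 = Round(s_3, k_3) = 0xB69EAA
s_5 = Round(s_4, k_4) = 0xEAA78A

0xEAA78A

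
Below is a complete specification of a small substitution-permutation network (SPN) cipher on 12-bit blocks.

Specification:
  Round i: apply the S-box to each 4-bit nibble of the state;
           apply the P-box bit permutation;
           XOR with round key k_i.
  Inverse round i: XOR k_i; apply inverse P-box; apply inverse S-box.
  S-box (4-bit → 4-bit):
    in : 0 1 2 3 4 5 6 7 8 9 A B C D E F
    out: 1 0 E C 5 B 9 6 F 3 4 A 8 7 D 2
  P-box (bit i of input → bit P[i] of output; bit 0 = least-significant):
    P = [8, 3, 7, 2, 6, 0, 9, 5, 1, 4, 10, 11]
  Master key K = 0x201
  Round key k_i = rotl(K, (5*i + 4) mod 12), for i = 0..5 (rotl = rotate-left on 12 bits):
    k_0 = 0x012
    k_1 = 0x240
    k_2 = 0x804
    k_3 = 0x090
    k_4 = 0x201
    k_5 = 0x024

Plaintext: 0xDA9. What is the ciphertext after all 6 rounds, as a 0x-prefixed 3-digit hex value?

s_0 = plaintext = 0xDA9
s_1 = Round(s_0, k_0) = 0x708
s_2 = Round(s_1, k_1) = 0x79C
s_3 = Round(s_2, k_2) = 0xC51
s_4 = Round(s_3, k_3) = 0x8F1
s_5 = Round(s_4, k_4) = 0xE12
s_6 = Round(s_5, k_5) = 0xCAA

0xCAA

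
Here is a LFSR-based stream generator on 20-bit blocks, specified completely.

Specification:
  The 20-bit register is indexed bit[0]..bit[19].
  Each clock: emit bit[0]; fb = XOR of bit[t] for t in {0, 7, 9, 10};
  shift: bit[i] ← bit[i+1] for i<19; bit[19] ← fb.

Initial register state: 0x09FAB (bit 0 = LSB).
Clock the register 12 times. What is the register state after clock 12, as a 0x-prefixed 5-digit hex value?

0xEFC09

reg_0 = 0x09FAB
clock 1: out=1, reg = 0x04FD5
clock 2: out=1, reg = 0x027EA
clock 3: out=0, reg = 0x813F5
clock 4: out=1, reg = 0xC09FA
clock 5: out=0, reg = 0xE04FD
clock 6: out=1, reg = 0xF027E
clock 7: out=0, reg = 0xF813F
clock 8: out=1, reg = 0xFC09F
clock 9: out=1, reg = 0x7E04F
clock 10: out=1, reg = 0xBF027
clock 11: out=1, reg = 0xDF813
clock 12: out=1, reg = 0xEFC09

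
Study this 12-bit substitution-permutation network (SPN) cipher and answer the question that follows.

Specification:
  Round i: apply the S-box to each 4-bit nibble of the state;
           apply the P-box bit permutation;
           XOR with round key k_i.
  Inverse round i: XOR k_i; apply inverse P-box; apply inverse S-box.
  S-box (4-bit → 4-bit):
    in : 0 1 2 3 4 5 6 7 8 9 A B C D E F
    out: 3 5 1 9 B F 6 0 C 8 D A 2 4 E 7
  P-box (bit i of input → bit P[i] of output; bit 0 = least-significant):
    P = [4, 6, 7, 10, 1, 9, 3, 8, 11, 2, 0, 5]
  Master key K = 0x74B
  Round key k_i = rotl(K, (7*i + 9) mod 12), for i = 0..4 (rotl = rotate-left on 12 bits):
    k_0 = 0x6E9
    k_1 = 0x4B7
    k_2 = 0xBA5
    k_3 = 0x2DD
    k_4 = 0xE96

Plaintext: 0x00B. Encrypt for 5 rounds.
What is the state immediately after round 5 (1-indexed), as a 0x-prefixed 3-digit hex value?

s_0 = plaintext = 0x00B
s_1 = Round(s_0, k_0) = 0x8AF
s_2 = Round(s_1, k_1) = 0x54C
s_3 = Round(s_2, k_2) = 0x0C2
s_4 = Round(s_3, k_3) = 0x8C9
s_5 = Round(s_4, k_4) = 0x8B7

0x8B7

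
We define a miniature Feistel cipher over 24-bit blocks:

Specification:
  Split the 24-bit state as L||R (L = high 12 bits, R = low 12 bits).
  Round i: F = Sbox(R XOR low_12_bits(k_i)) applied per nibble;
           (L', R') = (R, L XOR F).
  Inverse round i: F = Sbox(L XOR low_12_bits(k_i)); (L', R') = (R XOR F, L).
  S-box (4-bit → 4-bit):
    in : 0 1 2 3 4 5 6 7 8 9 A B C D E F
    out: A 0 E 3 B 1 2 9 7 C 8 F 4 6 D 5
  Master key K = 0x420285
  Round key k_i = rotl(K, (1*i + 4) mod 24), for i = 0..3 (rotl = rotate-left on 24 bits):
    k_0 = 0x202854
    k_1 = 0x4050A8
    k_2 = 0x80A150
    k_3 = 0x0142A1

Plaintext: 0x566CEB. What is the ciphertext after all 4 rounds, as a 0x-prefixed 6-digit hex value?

0x4E8368

s_0 = plaintext = 0x566CEB
s_1 = Round(s_0, k_0) = 0xCEBE93
s_2 = Round(s_1, k_1) = 0xE931D4
s_3 = Round(s_2, k_2) = 0x1D44E8
s_4 = Round(s_3, k_3) = 0x4E8368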